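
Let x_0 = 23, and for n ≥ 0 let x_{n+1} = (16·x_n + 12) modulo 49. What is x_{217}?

Computing terms: x_0 = 23,  x_1 = 37,  x_2 = 16,  x_3 = 23.
Since x_3 = x_0 = 23, the sequence is periodic with period 3.
(217 - 0) mod 3 = 1, so x_{217} = x_1 = 37.

37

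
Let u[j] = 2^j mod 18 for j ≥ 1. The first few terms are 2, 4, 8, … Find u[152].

Computing terms: u[1] = 2; u[2] = 4; u[3] = 8; u[4] = 16; u[5] = 14; u[6] = 10; u[7] = 2.
The sequence repeats with period 6.
(152 - 1) mod 6 = 1, so u[152] = u[2] = 4.

4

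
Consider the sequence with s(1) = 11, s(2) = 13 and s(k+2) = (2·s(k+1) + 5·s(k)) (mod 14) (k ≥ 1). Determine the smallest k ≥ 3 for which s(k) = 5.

5

Listing terms: s(1) = 11,  s(2) = 13,  s(3) = 11,  s(4) = 3,  s(5) = 5,  s(6) = 11,  s(7) = 5,  s(8) = 9,  s(9) = 1,  s(10) = 5,  s(11) = 1,  s(12) = 13,  s(13) = 3,  s(14) = 1,  s(15) = 3,  s(16) = 11,  s(17) = 9,  s(18) = 3,  s(19) = 9,  s(20) = 5,  s(21) = 13,  s(22) = 9,  s(23) = 13,  s(24) = 1,  s(25) = 11,  s(26) = 13.
Since (s(25), s(26)) = (s(1), s(2)) = (11, 13) (two consecutive terms determine the rest), the sequence is periodic with period 24.
The value 5 first appears (with k ≥ 3) at s(5).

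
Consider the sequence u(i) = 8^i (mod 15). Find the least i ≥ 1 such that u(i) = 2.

3

We have u(0) = 1,  u(1) = 8,  u(2) = 4,  u(3) = 2,  u(4) = 1.
The sequence repeats with period 4.
The value 2 first appears (with i ≥ 1) at u(3).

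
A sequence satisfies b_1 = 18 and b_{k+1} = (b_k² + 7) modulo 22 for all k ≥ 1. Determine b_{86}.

21

b_1 = 18,  b_2 = 1,  b_3 = 8,  b_4 = 5,  b_5 = 10,  b_6 = 19,  b_7 = 16,  b_8 = 21,  b_9 = 8.
Since b_9 = b_3 = 8, the sequence is eventually periodic: after a pre-period of length 2 it cycles with period 6.
For k ≥ 3, b_k depends only on (k - 3) mod 6. (86 - 3) mod 6 = 5, so b_{86} = b_8 = 21.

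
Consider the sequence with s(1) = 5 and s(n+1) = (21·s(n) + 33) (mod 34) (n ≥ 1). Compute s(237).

s(1) = 5; s(2) = 2; s(3) = 7; s(4) = 10; s(5) = 5.
Since s(5) = s(1) = 5, the sequence is periodic with period 4.
(237 - 1) mod 4 = 0, so s(237) = s(1) = 5.

5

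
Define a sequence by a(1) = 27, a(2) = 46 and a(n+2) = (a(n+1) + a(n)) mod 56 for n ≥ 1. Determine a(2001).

13

We have a(1) = 27; a(2) = 46; a(3) = 17; a(4) = 7; a(5) = 24; a(6) = 31; a(7) = 55; a(8) = 30; a(9) = 29; a(10) = 3; a(11) = 32; a(12) = 35; a(13) = 11; a(14) = 46; a(15) = 1; a(16) = 47; a(17) = 48; a(18) = 39; a(19) = 31; a(20) = 14; a(21) = 45; a(22) = 3; a(23) = 48; a(24) = 51; a(25) = 43; a(26) = 38; a(27) = 25; a(28) = 7; a(29) = 32; a(30) = 39; a(31) = 15; a(32) = 54; a(33) = 13; a(34) = 11; a(35) = 24; a(36) = 35; a(37) = 3; a(38) = 38; a(39) = 41; a(40) = 23; a(41) = 8; a(42) = 31; a(43) = 39; a(44) = 14; a(45) = 53; a(46) = 11; a(47) = 8; a(48) = 19; a(49) = 27; a(50) = 46.
Since (a(49), a(50)) = (a(1), a(2)) = (27, 46) (two consecutive terms determine the rest), the sequence is periodic with period 48.
(2001 - 1) mod 48 = 32, so a(2001) = a(33) = 13.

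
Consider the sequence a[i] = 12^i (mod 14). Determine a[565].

Listing terms: a[0] = 1,  a[1] = 12,  a[2] = 4,  a[3] = 6,  a[4] = 2,  a[5] = 10,  a[6] = 8,  a[7] = 12.
Since a[7] = a[1] = 12, the sequence is eventually periodic: after a pre-period of length 1 it cycles with period 6.
For i ≥ 1, a[i] depends only on (i - 1) mod 6. (565 - 1) mod 6 = 0, so a[565] = a[1] = 12.

12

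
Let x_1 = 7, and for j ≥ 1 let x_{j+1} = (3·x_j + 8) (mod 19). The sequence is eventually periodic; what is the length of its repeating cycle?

We have x_1 = 7; x_2 = 10; x_3 = 0; x_4 = 8; x_5 = 13; x_6 = 9; x_7 = 16; x_8 = 18; x_9 = 5; x_{10} = 4; x_{11} = 1; x_{12} = 11; x_{13} = 3; x_{14} = 17; x_{15} = 2; x_{16} = 14; x_{17} = 12; x_{18} = 6; x_{19} = 7.
The sequence repeats with period 18.

18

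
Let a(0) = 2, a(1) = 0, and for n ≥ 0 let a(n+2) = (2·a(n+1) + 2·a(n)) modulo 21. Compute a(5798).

We have a(0) = 2,  a(1) = 0,  a(2) = 4,  a(3) = 8,  a(4) = 3,  a(5) = 1,  a(6) = 8,  a(7) = 18,  a(8) = 10,  a(9) = 14,  a(10) = 6,  a(11) = 19,  a(12) = 8,  a(13) = 12,  a(14) = 19,  a(15) = 20,  a(16) = 15,  a(17) = 7,  a(18) = 2,  a(19) = 18,  a(20) = 19,  a(21) = 11,  a(22) = 18,  a(23) = 16,  a(24) = 5,  a(25) = 0,  a(26) = 10,  a(27) = 20,  a(28) = 18,  a(29) = 13,  a(30) = 20,  a(31) = 3,  a(32) = 4,  a(33) = 14,  a(34) = 15,  a(35) = 16,  a(36) = 20,  a(37) = 9,  a(38) = 16,  a(39) = 8,  a(40) = 6,  a(41) = 7,  a(42) = 5,  a(43) = 3,  a(44) = 16,  a(45) = 17,  a(46) = 3,  a(47) = 19,  a(48) = 2,  a(49) = 0.
The sequence repeats with period 48.
(5798 - 0) mod 48 = 38, so a(5798) = a(38) = 16.

16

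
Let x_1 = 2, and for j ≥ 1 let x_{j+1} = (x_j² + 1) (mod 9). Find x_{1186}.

2

x_1 = 2, x_2 = 5, x_3 = 8, x_4 = 2.
The sequence repeats with period 3.
So x_{1186} = x_{1 + ((1186-1) mod 3)} = x_1 = 2.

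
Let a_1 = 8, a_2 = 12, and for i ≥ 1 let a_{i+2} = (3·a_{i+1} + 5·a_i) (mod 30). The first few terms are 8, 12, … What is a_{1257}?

Listing terms: a_1 = 8,  a_2 = 12,  a_3 = 16,  a_4 = 18,  a_5 = 14,  a_6 = 12,  a_7 = 16.
Since (a_6, a_7) = (a_2, a_3) = (12, 16) (two consecutive terms determine the rest), the sequence is eventually periodic: after a pre-period of length 1 it cycles with period 4.
For i ≥ 2, a_i depends only on (i - 2) mod 4. (1257 - 2) mod 4 = 3, so a_{1257} = a_5 = 14.

14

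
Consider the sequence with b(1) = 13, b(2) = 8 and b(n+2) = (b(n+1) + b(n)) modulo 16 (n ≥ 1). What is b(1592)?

0

We have b(1) = 13,  b(2) = 8,  b(3) = 5,  b(4) = 13,  b(5) = 2,  b(6) = 15,  b(7) = 1,  b(8) = 0,  b(9) = 1,  b(10) = 1,  b(11) = 2,  b(12) = 3,  b(13) = 5,  b(14) = 8,  b(15) = 13,  b(16) = 5,  b(17) = 2,  b(18) = 7,  b(19) = 9,  b(20) = 0,  b(21) = 9,  b(22) = 9,  b(23) = 2,  b(24) = 11,  b(25) = 13,  b(26) = 8.
The sequence repeats with period 24.
So b(1592) = b(1 + ((1592-1) mod 24)) = b(8) = 0.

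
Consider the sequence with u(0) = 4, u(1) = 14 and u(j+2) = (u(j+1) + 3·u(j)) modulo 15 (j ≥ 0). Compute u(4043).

Listing terms: u(0) = 4; u(1) = 14; u(2) = 11; u(3) = 8; u(4) = 11; u(5) = 5; u(6) = 8; u(7) = 8; u(8) = 2; u(9) = 11; u(10) = 2; u(11) = 5; u(12) = 11; u(13) = 11; u(14) = 14; u(15) = 2; u(16) = 14; u(17) = 5; u(18) = 2; u(19) = 2; u(20) = 8; u(21) = 14; u(22) = 8; u(23) = 5; u(24) = 14; u(25) = 14; u(26) = 11.
Since (u(25), u(26)) = (u(1), u(2)) = (14, 11) (two consecutive terms determine the rest), the sequence is eventually periodic: after a pre-period of length 1 it cycles with period 24.
For j ≥ 1, u(j) depends only on (j - 1) mod 24. (4043 - 1) mod 24 = 10, so u(4043) = u(11) = 5.

5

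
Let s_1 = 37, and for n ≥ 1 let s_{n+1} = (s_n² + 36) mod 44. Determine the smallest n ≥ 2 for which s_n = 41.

2

Listing terms: s_1 = 37, s_2 = 41, s_3 = 1, s_4 = 37.
Since s_4 = s_1 = 37, the sequence is periodic with period 3.
The value 41 first appears (with n ≥ 2) at s_2.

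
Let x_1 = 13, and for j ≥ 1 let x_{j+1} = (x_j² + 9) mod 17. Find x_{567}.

5

x_1 = 13,  x_2 = 8,  x_3 = 5,  x_4 = 0,  x_5 = 9,  x_6 = 5.
Since x_6 = x_3 = 5, the sequence is eventually periodic: after a pre-period of length 2 it cycles with period 3.
For j ≥ 3, x_j depends only on (j - 3) mod 3. (567 - 3) mod 3 = 0, so x_{567} = x_3 = 5.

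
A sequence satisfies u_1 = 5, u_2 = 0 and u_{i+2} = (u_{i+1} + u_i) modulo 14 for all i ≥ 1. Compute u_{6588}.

9

Listing terms: u_1 = 5, u_2 = 0, u_3 = 5, u_4 = 5, u_5 = 10, u_6 = 1, u_7 = 11, u_8 = 12, u_9 = 9, u_{10} = 7, u_{11} = 2, u_{12} = 9, u_{13} = 11, u_{14} = 6, u_{15} = 3, u_{16} = 9, u_{17} = 12, u_{18} = 7, u_{19} = 5, u_{20} = 12, u_{21} = 3, u_{22} = 1, u_{23} = 4, u_{24} = 5, u_{25} = 9, u_{26} = 0, u_{27} = 9, u_{28} = 9, u_{29} = 4, u_{30} = 13, u_{31} = 3, u_{32} = 2, u_{33} = 5, u_{34} = 7, u_{35} = 12, u_{36} = 5, u_{37} = 3, u_{38} = 8, u_{39} = 11, u_{40} = 5, u_{41} = 2, u_{42} = 7, u_{43} = 9, u_{44} = 2, u_{45} = 11, u_{46} = 13, u_{47} = 10, u_{48} = 9, u_{49} = 5, u_{50} = 0.
The sequence repeats with period 48.
(6588 - 1) mod 48 = 11, so u_{6588} = u_{12} = 9.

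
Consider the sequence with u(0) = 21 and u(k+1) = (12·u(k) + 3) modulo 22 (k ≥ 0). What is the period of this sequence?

We have u(0) = 21; u(1) = 13; u(2) = 5; u(3) = 19; u(4) = 11; u(5) = 3; u(6) = 17; u(7) = 9; u(8) = 1; u(9) = 15; u(10) = 7; u(11) = 21.
The sequence repeats with period 11.

11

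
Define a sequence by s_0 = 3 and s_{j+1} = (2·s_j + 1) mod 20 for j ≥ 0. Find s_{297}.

s_0 = 3; s_1 = 7; s_2 = 15; s_3 = 11; s_4 = 3.
Since s_4 = s_0 = 3, the sequence is periodic with period 4.
So s_{297} = s_{0 + ((297-0) mod 4)} = s_1 = 7.

7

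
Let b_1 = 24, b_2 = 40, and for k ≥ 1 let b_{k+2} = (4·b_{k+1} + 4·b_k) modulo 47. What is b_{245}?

We have b_1 = 24; b_2 = 40; b_3 = 21; b_4 = 9; b_5 = 26; b_6 = 46; b_7 = 6; b_8 = 20; b_9 = 10; b_{10} = 26; b_{11} = 3; b_{12} = 22; b_{13} = 6; b_{14} = 18; b_{15} = 2; b_{16} = 33; b_{17} = 46; b_{18} = 34; b_{19} = 38; b_{20} = 6; b_{21} = 35; b_{22} = 23; b_{23} = 44; b_{24} = 33; b_{25} = 26; b_{26} = 1; b_{27} = 14; b_{28} = 13; b_{29} = 14; b_{30} = 14; b_{31} = 18; b_{32} = 34; b_{33} = 20; b_{34} = 28; b_{35} = 4; b_{36} = 34; b_{37} = 11; b_{38} = 39; b_{39} = 12; b_{40} = 16; b_{41} = 18; b_{42} = 42; b_{43} = 5; b_{44} = 0; b_{45} = 20; b_{46} = 33; b_{47} = 24; b_{48} = 40.
Since (b_{47}, b_{48}) = (b_1, b_2) = (24, 40) (two consecutive terms determine the rest), the sequence is periodic with period 46.
So b_{245} = b_{1 + ((245-1) mod 46)} = b_{15} = 2.

2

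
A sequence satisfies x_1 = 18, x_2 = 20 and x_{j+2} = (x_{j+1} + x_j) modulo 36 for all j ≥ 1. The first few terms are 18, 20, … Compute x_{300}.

34

x_1 = 18; x_2 = 20; x_3 = 2; x_4 = 22; x_5 = 24; x_6 = 10; x_7 = 34; x_8 = 8; x_9 = 6; x_{10} = 14; x_{11} = 20; x_{12} = 34; x_{13} = 18; x_{14} = 16; x_{15} = 34; x_{16} = 14; x_{17} = 12; x_{18} = 26; x_{19} = 2; x_{20} = 28; x_{21} = 30; x_{22} = 22; x_{23} = 16; x_{24} = 2; x_{25} = 18; x_{26} = 20.
The sequence repeats with period 24.
So x_{300} = x_{1 + ((300-1) mod 24)} = x_{12} = 34.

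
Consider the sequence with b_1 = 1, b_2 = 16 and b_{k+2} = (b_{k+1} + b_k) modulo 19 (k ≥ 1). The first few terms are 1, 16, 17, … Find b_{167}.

12

Listing terms: b_1 = 1; b_2 = 16; b_3 = 17; b_4 = 14; b_5 = 12; b_6 = 7; b_7 = 0; b_8 = 7; b_9 = 7; b_{10} = 14; b_{11} = 2; b_{12} = 16; b_{13} = 18; b_{14} = 15; b_{15} = 14; b_{16} = 10; b_{17} = 5; b_{18} = 15; b_{19} = 1; b_{20} = 16.
The sequence repeats with period 18.
So b_{167} = b_{1 + ((167-1) mod 18)} = b_5 = 12.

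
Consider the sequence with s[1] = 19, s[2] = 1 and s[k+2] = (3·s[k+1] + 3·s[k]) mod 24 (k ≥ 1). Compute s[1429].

Computing terms: s[1] = 19; s[2] = 1; s[3] = 12; s[4] = 15; s[5] = 9; s[6] = 0; s[7] = 3; s[8] = 9; s[9] = 12; s[10] = 15.
Since (s[9], s[10]) = (s[3], s[4]) = (12, 15) (two consecutive terms determine the rest), the sequence is eventually periodic: after a pre-period of length 2 it cycles with period 6.
For k ≥ 3, s[k] depends only on (k - 3) mod 6. (1429 - 3) mod 6 = 4, so s[1429] = s[7] = 3.

3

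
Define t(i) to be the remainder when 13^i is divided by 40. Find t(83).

t(1) = 13; t(2) = 9; t(3) = 37; t(4) = 1; t(5) = 13.
The sequence repeats with period 4.
So t(83) = t(1 + ((83-1) mod 4)) = t(3) = 37.

37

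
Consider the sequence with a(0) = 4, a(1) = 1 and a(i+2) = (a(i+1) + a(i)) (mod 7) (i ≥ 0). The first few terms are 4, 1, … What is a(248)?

3

We have a(0) = 4, a(1) = 1, a(2) = 5, a(3) = 6, a(4) = 4, a(5) = 3, a(6) = 0, a(7) = 3, a(8) = 3, a(9) = 6, a(10) = 2, a(11) = 1, a(12) = 3, a(13) = 4, a(14) = 0, a(15) = 4, a(16) = 4, a(17) = 1.
The sequence repeats with period 16.
So a(248) = a(0 + ((248-0) mod 16)) = a(8) = 3.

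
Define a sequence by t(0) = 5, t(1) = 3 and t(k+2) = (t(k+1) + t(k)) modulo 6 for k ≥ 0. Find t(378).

t(0) = 5; t(1) = 3; t(2) = 2; t(3) = 5; t(4) = 1; t(5) = 0; t(6) = 1; t(7) = 1; t(8) = 2; t(9) = 3; t(10) = 5; t(11) = 2; t(12) = 1; t(13) = 3; t(14) = 4; t(15) = 1; t(16) = 5; t(17) = 0; t(18) = 5; t(19) = 5; t(20) = 4; t(21) = 3; t(22) = 1; t(23) = 4; t(24) = 5; t(25) = 3.
The sequence repeats with period 24.
(378 - 0) mod 24 = 18, so t(378) = t(18) = 5.

5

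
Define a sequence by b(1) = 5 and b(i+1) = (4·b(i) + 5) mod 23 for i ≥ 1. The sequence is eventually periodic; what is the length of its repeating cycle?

Listing terms: b(1) = 5, b(2) = 2, b(3) = 13, b(4) = 11, b(5) = 3, b(6) = 17, b(7) = 4, b(8) = 21, b(9) = 20, b(10) = 16, b(11) = 0, b(12) = 5.
Since b(12) = b(1) = 5, the sequence is periodic with period 11.

11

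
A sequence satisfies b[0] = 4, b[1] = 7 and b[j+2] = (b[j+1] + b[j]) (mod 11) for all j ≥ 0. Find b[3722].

0

Computing terms: b[0] = 4; b[1] = 7; b[2] = 0; b[3] = 7; b[4] = 7; b[5] = 3; b[6] = 10; b[7] = 2; b[8] = 1; b[9] = 3; b[10] = 4; b[11] = 7.
Since (b[10], b[11]) = (b[0], b[1]) = (4, 7) (two consecutive terms determine the rest), the sequence is periodic with period 10.
(3722 - 0) mod 10 = 2, so b[3722] = b[2] = 0.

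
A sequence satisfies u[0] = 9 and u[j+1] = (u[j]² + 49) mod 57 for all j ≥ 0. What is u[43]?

41

We have u[0] = 9; u[1] = 16; u[2] = 20; u[3] = 50; u[4] = 41; u[5] = 20.
Since u[5] = u[2] = 20, the sequence is eventually periodic: after a pre-period of length 2 it cycles with period 3.
For j ≥ 2, u[j] depends only on (j - 2) mod 3. (43 - 2) mod 3 = 2, so u[43] = u[4] = 41.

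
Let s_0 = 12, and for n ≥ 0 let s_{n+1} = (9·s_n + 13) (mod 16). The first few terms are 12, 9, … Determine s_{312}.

Computing terms: s_0 = 12, s_1 = 9, s_2 = 14, s_3 = 11, s_4 = 0, s_5 = 13, s_6 = 2, s_7 = 15, s_8 = 4, s_9 = 1, s_{10} = 6, s_{11} = 3, s_{12} = 8, s_{13} = 5, s_{14} = 10, s_{15} = 7, s_{16} = 12.
Since s_{16} = s_0 = 12, the sequence is periodic with period 16.
(312 - 0) mod 16 = 8, so s_{312} = s_8 = 4.

4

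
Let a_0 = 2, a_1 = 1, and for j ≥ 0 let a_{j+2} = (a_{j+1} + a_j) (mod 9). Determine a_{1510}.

We have a_0 = 2, a_1 = 1, a_2 = 3, a_3 = 4, a_4 = 7, a_5 = 2, a_6 = 0, a_7 = 2, a_8 = 2, a_9 = 4, a_{10} = 6, a_{11} = 1, a_{12} = 7, a_{13} = 8, a_{14} = 6, a_{15} = 5, a_{16} = 2, a_{17} = 7, a_{18} = 0, a_{19} = 7, a_{20} = 7, a_{21} = 5, a_{22} = 3, a_{23} = 8, a_{24} = 2, a_{25} = 1.
Since (a_{24}, a_{25}) = (a_0, a_1) = (2, 1) (two consecutive terms determine the rest), the sequence is periodic with period 24.
So a_{1510} = a_{0 + ((1510-0) mod 24)} = a_{22} = 3.

3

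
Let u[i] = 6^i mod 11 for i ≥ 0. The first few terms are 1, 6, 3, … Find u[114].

9

u[0] = 1; u[1] = 6; u[2] = 3; u[3] = 7; u[4] = 9; u[5] = 10; u[6] = 5; u[7] = 8; u[8] = 4; u[9] = 2; u[10] = 1.
The sequence repeats with period 10.
So u[114] = u[0 + ((114-0) mod 10)] = u[4] = 9.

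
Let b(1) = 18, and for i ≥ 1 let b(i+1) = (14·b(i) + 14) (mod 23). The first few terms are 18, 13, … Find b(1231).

7

b(1) = 18; b(2) = 13; b(3) = 12; b(4) = 21; b(5) = 9; b(6) = 2; b(7) = 19; b(8) = 4; b(9) = 1; b(10) = 5; b(11) = 15; b(12) = 17; b(13) = 22; b(14) = 0; b(15) = 14; b(16) = 3; b(17) = 10; b(18) = 16; b(19) = 8; b(20) = 11; b(21) = 7; b(22) = 20; b(23) = 18.
The sequence repeats with period 22.
(1231 - 1) mod 22 = 20, so b(1231) = b(21) = 7.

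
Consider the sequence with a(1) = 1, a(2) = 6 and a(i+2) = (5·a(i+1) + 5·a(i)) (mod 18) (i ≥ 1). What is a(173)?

a(1) = 1; a(2) = 6; a(3) = 17; a(4) = 7; a(5) = 12; a(6) = 5; a(7) = 13; a(8) = 0; a(9) = 11; a(10) = 1; a(11) = 6.
Since (a(10), a(11)) = (a(1), a(2)) = (1, 6) (two consecutive terms determine the rest), the sequence is periodic with period 9.
So a(173) = a(1 + ((173-1) mod 9)) = a(2) = 6.

6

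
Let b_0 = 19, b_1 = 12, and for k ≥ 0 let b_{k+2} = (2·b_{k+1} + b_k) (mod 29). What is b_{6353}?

18

We have b_0 = 19; b_1 = 12; b_2 = 14; b_3 = 11; b_4 = 7; b_5 = 25; b_6 = 28; b_7 = 23; b_8 = 16; b_9 = 26; b_{10} = 10; b_{11} = 17; b_{12} = 15; b_{13} = 18; b_{14} = 22; b_{15} = 4; b_{16} = 1; b_{17} = 6; b_{18} = 13; b_{19} = 3; b_{20} = 19; b_{21} = 12.
The sequence repeats with period 20.
(6353 - 0) mod 20 = 13, so b_{6353} = b_{13} = 18.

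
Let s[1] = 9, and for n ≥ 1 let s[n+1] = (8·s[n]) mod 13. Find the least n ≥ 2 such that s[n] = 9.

5

We have s[1] = 9; s[2] = 7; s[3] = 4; s[4] = 6; s[5] = 9.
The sequence repeats with period 4.
The value 9 next appears (with n ≥ 2) at s[5].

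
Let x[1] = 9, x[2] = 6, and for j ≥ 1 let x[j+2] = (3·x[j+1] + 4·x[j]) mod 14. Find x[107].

Listing terms: x[1] = 9,  x[2] = 6,  x[3] = 12,  x[4] = 4,  x[5] = 4,  x[6] = 0,  x[7] = 2,  x[8] = 6,  x[9] = 12.
Since (x[8], x[9]) = (x[2], x[3]) = (6, 12) (two consecutive terms determine the rest), the sequence is eventually periodic: after a pre-period of length 1 it cycles with period 6.
For j ≥ 2, x[j] depends only on (j - 2) mod 6. (107 - 2) mod 6 = 3, so x[107] = x[5] = 4.

4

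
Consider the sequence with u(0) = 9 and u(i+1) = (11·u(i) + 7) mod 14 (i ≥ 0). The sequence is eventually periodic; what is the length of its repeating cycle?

6

We have u(0) = 9; u(1) = 8; u(2) = 11; u(3) = 2; u(4) = 1; u(5) = 4; u(6) = 9.
Since u(6) = u(0) = 9, the sequence is periodic with period 6.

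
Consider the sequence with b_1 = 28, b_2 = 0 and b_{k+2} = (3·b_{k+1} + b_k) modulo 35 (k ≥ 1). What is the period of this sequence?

12

Computing terms: b_1 = 28,  b_2 = 0,  b_3 = 28,  b_4 = 14,  b_5 = 0,  b_6 = 14,  b_7 = 7,  b_8 = 0,  b_9 = 7,  b_{10} = 21,  b_{11} = 0,  b_{12} = 21,  b_{13} = 28,  b_{14} = 0.
Since (b_{13}, b_{14}) = (b_1, b_2) = (28, 0) (two consecutive terms determine the rest), the sequence is periodic with period 12.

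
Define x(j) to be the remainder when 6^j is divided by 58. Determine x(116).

We have x(0) = 1; x(1) = 6; x(2) = 36; x(3) = 42; x(4) = 20; x(5) = 4; x(6) = 24; x(7) = 28; x(8) = 52; x(9) = 22; x(10) = 16; x(11) = 38; x(12) = 54; x(13) = 34; x(14) = 30; x(15) = 6.
Since x(15) = x(1) = 6, the sequence is eventually periodic: after a pre-period of length 1 it cycles with period 14.
For j ≥ 1, x(j) depends only on (j - 1) mod 14. (116 - 1) mod 14 = 3, so x(116) = x(4) = 20.

20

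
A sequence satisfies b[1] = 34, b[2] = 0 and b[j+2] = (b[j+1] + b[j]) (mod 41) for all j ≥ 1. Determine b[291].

b[1] = 34,  b[2] = 0,  b[3] = 34,  b[4] = 34,  b[5] = 27,  b[6] = 20,  b[7] = 6,  b[8] = 26,  b[9] = 32,  b[10] = 17,  b[11] = 8,  b[12] = 25,  b[13] = 33,  b[14] = 17,  b[15] = 9,  b[16] = 26,  b[17] = 35,  b[18] = 20,  b[19] = 14,  b[20] = 34,  b[21] = 7,  b[22] = 0,  b[23] = 7,  b[24] = 7,  b[25] = 14,  b[26] = 21,  b[27] = 35,  b[28] = 15,  b[29] = 9,  b[30] = 24,  b[31] = 33,  b[32] = 16,  b[33] = 8,  b[34] = 24,  b[35] = 32,  b[36] = 15,  b[37] = 6,  b[38] = 21,  b[39] = 27,  b[40] = 7,  b[41] = 34,  b[42] = 0.
Since (b[41], b[42]) = (b[1], b[2]) = (34, 0) (two consecutive terms determine the rest), the sequence is periodic with period 40.
So b[291] = b[1 + ((291-1) mod 40)] = b[11] = 8.

8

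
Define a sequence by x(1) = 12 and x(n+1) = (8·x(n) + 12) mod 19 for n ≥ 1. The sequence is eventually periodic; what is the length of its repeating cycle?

6

Computing terms: x(1) = 12; x(2) = 13; x(3) = 2; x(4) = 9; x(5) = 8; x(6) = 0; x(7) = 12.
The sequence repeats with period 6.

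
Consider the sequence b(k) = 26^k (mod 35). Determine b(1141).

b(1) = 26, b(2) = 11, b(3) = 6, b(4) = 16, b(5) = 31, b(6) = 1, b(7) = 26.
The sequence repeats with period 6.
(1141 - 1) mod 6 = 0, so b(1141) = b(1) = 26.

26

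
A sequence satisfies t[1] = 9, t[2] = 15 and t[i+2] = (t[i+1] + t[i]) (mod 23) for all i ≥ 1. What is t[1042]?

14

t[1] = 9,  t[2] = 15,  t[3] = 1,  t[4] = 16,  t[5] = 17,  t[6] = 10,  t[7] = 4,  t[8] = 14,  t[9] = 18,  t[10] = 9,  t[11] = 4,  t[12] = 13,  t[13] = 17,  t[14] = 7,  t[15] = 1,  t[16] = 8,  t[17] = 9,  t[18] = 17,  t[19] = 3,  t[20] = 20,  t[21] = 0,  t[22] = 20,  t[23] = 20,  t[24] = 17,  t[25] = 14,  t[26] = 8,  t[27] = 22,  t[28] = 7,  t[29] = 6,  t[30] = 13,  t[31] = 19,  t[32] = 9,  t[33] = 5,  t[34] = 14,  t[35] = 19,  t[36] = 10,  t[37] = 6,  t[38] = 16,  t[39] = 22,  t[40] = 15,  t[41] = 14,  t[42] = 6,  t[43] = 20,  t[44] = 3,  t[45] = 0,  t[46] = 3,  t[47] = 3,  t[48] = 6,  t[49] = 9,  t[50] = 15.
The sequence repeats with period 48.
So t[1042] = t[1 + ((1042-1) mod 48)] = t[34] = 14.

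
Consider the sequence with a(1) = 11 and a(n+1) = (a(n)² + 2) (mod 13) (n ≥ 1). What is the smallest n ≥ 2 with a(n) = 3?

We have a(1) = 11; a(2) = 6; a(3) = 12; a(4) = 3; a(5) = 11.
The sequence repeats with period 4.
The value 3 first appears (with n ≥ 2) at a(4).

4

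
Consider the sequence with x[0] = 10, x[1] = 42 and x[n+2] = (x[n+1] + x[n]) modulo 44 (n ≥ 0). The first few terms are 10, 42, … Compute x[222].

Listing terms: x[0] = 10; x[1] = 42; x[2] = 8; x[3] = 6; x[4] = 14; x[5] = 20; x[6] = 34; x[7] = 10; x[8] = 0; x[9] = 10; x[10] = 10; x[11] = 20; x[12] = 30; x[13] = 6; x[14] = 36; x[15] = 42; x[16] = 34; x[17] = 32; x[18] = 22; x[19] = 10; x[20] = 32; x[21] = 42; x[22] = 30; x[23] = 28; x[24] = 14; x[25] = 42; x[26] = 12; x[27] = 10; x[28] = 22; x[29] = 32; x[30] = 10; x[31] = 42.
The sequence repeats with period 30.
(222 - 0) mod 30 = 12, so x[222] = x[12] = 30.

30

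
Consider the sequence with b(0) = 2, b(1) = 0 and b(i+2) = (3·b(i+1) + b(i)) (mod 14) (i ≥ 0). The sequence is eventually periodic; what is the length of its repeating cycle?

Computing terms: b(0) = 2; b(1) = 0; b(2) = 2; b(3) = 6; b(4) = 6; b(5) = 10; b(6) = 8; b(7) = 6; b(8) = 12; b(9) = 0; b(10) = 12; b(11) = 8; b(12) = 8; b(13) = 4; b(14) = 6; b(15) = 8; b(16) = 2; b(17) = 0.
Since (b(16), b(17)) = (b(0), b(1)) = (2, 0) (two consecutive terms determine the rest), the sequence is periodic with period 16.

16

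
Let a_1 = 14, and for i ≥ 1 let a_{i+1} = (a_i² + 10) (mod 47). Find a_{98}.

19

Listing terms: a_1 = 14, a_2 = 18, a_3 = 5, a_4 = 35, a_5 = 13, a_6 = 38, a_7 = 44, a_8 = 19, a_9 = 42, a_{10} = 35.
Since a_{10} = a_4 = 35, the sequence is eventually periodic: after a pre-period of length 3 it cycles with period 6.
For i ≥ 4, a_i depends only on (i - 4) mod 6. (98 - 4) mod 6 = 4, so a_{98} = a_8 = 19.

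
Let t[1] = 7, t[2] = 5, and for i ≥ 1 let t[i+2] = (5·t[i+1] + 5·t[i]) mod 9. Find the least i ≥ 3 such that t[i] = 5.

11

t[1] = 7,  t[2] = 5,  t[3] = 6,  t[4] = 1,  t[5] = 8,  t[6] = 0,  t[7] = 4,  t[8] = 2,  t[9] = 3,  t[10] = 7,  t[11] = 5.
The sequence repeats with period 9.
The value 5 next appears (with i ≥ 3) at t[11].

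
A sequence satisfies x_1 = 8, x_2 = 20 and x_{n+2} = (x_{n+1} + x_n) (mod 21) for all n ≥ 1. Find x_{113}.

8

We have x_1 = 8,  x_2 = 20,  x_3 = 7,  x_4 = 6,  x_5 = 13,  x_6 = 19,  x_7 = 11,  x_8 = 9,  x_9 = 20,  x_{10} = 8,  x_{11} = 7,  x_{12} = 15,  x_{13} = 1,  x_{14} = 16,  x_{15} = 17,  x_{16} = 12,  x_{17} = 8,  x_{18} = 20.
Since (x_{17}, x_{18}) = (x_1, x_2) = (8, 20) (two consecutive terms determine the rest), the sequence is periodic with period 16.
(113 - 1) mod 16 = 0, so x_{113} = x_1 = 8.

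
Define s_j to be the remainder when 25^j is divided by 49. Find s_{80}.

16

Listing terms: s_0 = 1,  s_1 = 25,  s_2 = 37,  s_3 = 43,  s_4 = 46,  s_5 = 23,  s_6 = 36,  s_7 = 18,  s_8 = 9,  s_9 = 29,  s_{10} = 39,  s_{11} = 44,  s_{12} = 22,  s_{13} = 11,  s_{14} = 30,  s_{15} = 15,  s_{16} = 32,  s_{17} = 16,  s_{18} = 8,  s_{19} = 4,  s_{20} = 2,  s_{21} = 1.
Since s_{21} = s_0 = 1, the sequence is periodic with period 21.
(80 - 0) mod 21 = 17, so s_{80} = s_{17} = 16.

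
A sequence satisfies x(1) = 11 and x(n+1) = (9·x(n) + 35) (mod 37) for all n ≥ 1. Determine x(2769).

5

x(1) = 11; x(2) = 23; x(3) = 20; x(4) = 30; x(5) = 9; x(6) = 5; x(7) = 6; x(8) = 15; x(9) = 22; x(10) = 11.
The sequence repeats with period 9.
So x(2769) = x(1 + ((2769-1) mod 9)) = x(6) = 5.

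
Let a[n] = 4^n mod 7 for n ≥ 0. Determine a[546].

1

We have a[0] = 1; a[1] = 4; a[2] = 2; a[3] = 1.
Since a[3] = a[0] = 1, the sequence is periodic with period 3.
(546 - 0) mod 3 = 0, so a[546] = a[0] = 1.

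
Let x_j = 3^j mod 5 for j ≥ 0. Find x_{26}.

4

We have x_0 = 1,  x_1 = 3,  x_2 = 4,  x_3 = 2,  x_4 = 1.
The sequence repeats with period 4.
So x_{26} = x_{0 + ((26-0) mod 4)} = x_2 = 4.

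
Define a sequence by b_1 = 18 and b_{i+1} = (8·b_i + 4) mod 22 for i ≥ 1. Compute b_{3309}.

We have b_1 = 18,  b_2 = 16,  b_3 = 0,  b_4 = 4,  b_5 = 14,  b_6 = 6,  b_7 = 8,  b_8 = 2,  b_9 = 20,  b_{10} = 10,  b_{11} = 18.
The sequence repeats with period 10.
(3309 - 1) mod 10 = 8, so b_{3309} = b_9 = 20.

20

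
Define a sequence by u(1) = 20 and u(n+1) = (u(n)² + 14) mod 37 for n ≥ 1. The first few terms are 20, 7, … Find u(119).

u(1) = 20, u(2) = 7, u(3) = 26, u(4) = 24, u(5) = 35, u(6) = 18, u(7) = 5, u(8) = 2, u(9) = 18.
Since u(9) = u(6) = 18, the sequence is eventually periodic: after a pre-period of length 5 it cycles with period 3.
For n ≥ 6, u(n) depends only on (n - 6) mod 3. (119 - 6) mod 3 = 2, so u(119) = u(8) = 2.

2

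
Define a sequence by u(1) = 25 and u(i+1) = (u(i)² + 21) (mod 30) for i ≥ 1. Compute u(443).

We have u(1) = 25,  u(2) = 16,  u(3) = 7,  u(4) = 10,  u(5) = 1,  u(6) = 22,  u(7) = 25.
Since u(7) = u(1) = 25, the sequence is periodic with period 6.
So u(443) = u(1 + ((443-1) mod 6)) = u(5) = 1.

1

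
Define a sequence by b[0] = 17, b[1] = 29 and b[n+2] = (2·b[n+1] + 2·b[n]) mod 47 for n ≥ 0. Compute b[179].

Listing terms: b[0] = 17, b[1] = 29, b[2] = 45, b[3] = 7, b[4] = 10, b[5] = 34, b[6] = 41, b[7] = 9, b[8] = 6, b[9] = 30, b[10] = 25, b[11] = 16, b[12] = 35, b[13] = 8, b[14] = 39, b[15] = 0, b[16] = 31, b[17] = 15, b[18] = 45, b[19] = 26, b[20] = 1, b[21] = 7, b[22] = 16, b[23] = 46, b[24] = 30, b[25] = 11, b[26] = 35, b[27] = 45, b[28] = 19, b[29] = 34, b[30] = 12, b[31] = 45, b[32] = 20, b[33] = 36, b[34] = 18, b[35] = 14, b[36] = 17, b[37] = 15, b[38] = 17, b[39] = 17, b[40] = 21, b[41] = 29, b[42] = 6, b[43] = 23, b[44] = 11, b[45] = 21, b[46] = 17, b[47] = 29.
The sequence repeats with period 46.
So b[179] = b[0 + ((179-0) mod 46)] = b[41] = 29.

29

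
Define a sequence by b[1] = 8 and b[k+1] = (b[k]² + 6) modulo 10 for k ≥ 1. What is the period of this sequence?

Listing terms: b[1] = 8, b[2] = 0, b[3] = 6, b[4] = 2, b[5] = 0.
Since b[5] = b[2] = 0, the sequence is eventually periodic: after a pre-period of length 1 it cycles with period 3.

3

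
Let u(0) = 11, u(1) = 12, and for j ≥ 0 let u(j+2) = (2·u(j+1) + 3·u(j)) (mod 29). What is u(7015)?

Listing terms: u(0) = 11,  u(1) = 12,  u(2) = 28,  u(3) = 5,  u(4) = 7,  u(5) = 0,  u(6) = 21,  u(7) = 13,  u(8) = 2,  u(9) = 14,  u(10) = 5,  u(11) = 23,  u(12) = 3,  u(13) = 17,  u(14) = 14,  u(15) = 21,  u(16) = 26,  u(17) = 28,  u(18) = 18,  u(19) = 4,  u(20) = 4,  u(21) = 20,  u(22) = 23,  u(23) = 19,  u(24) = 20,  u(25) = 10,  u(26) = 22,  u(27) = 16,  u(28) = 11,  u(29) = 12.
Since (u(28), u(29)) = (u(0), u(1)) = (11, 12) (two consecutive terms determine the rest), the sequence is periodic with period 28.
So u(7015) = u(0 + ((7015-0) mod 28)) = u(15) = 21.

21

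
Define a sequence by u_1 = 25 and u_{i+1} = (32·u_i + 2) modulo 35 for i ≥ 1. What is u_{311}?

11

We have u_1 = 25,  u_2 = 32,  u_3 = 11,  u_4 = 4,  u_5 = 25.
Since u_5 = u_1 = 25, the sequence is periodic with period 4.
(311 - 1) mod 4 = 2, so u_{311} = u_3 = 11.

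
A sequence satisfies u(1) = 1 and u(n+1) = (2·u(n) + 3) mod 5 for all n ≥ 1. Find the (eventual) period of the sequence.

4

Computing terms: u(1) = 1, u(2) = 0, u(3) = 3, u(4) = 4, u(5) = 1.
Since u(5) = u(1) = 1, the sequence is periodic with period 4.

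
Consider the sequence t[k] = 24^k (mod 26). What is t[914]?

4

Computing terms: t[1] = 24, t[2] = 4, t[3] = 18, t[4] = 16, t[5] = 20, t[6] = 12, t[7] = 2, t[8] = 22, t[9] = 8, t[10] = 10, t[11] = 6, t[12] = 14, t[13] = 24.
The sequence repeats with period 12.
So t[914] = t[1 + ((914-1) mod 12)] = t[2] = 4.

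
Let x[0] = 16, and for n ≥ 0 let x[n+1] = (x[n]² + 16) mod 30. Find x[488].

20

Listing terms: x[0] = 16,  x[1] = 2,  x[2] = 20,  x[3] = 26,  x[4] = 2.
Since x[4] = x[1] = 2, the sequence is eventually periodic: after a pre-period of length 1 it cycles with period 3.
For n ≥ 1, x[n] depends only on (n - 1) mod 3. (488 - 1) mod 3 = 1, so x[488] = x[2] = 20.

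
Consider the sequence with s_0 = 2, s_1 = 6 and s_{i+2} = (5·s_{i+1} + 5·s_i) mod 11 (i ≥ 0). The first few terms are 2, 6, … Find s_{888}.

Computing terms: s_0 = 2, s_1 = 6, s_2 = 7, s_3 = 10, s_4 = 8, s_5 = 2, s_6 = 6.
The sequence repeats with period 5.
(888 - 0) mod 5 = 3, so s_{888} = s_3 = 10.

10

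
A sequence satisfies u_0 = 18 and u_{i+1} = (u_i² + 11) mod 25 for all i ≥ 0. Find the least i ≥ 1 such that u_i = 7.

3

We have u_0 = 18,  u_1 = 10,  u_2 = 11,  u_3 = 7,  u_4 = 10.
Since u_4 = u_1 = 10, the sequence is eventually periodic: after a pre-period of length 1 it cycles with period 3.
The value 7 first appears (with i ≥ 1) at u_3.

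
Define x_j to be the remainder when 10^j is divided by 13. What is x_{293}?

4

We have x_0 = 1,  x_1 = 10,  x_2 = 9,  x_3 = 12,  x_4 = 3,  x_5 = 4,  x_6 = 1.
The sequence repeats with period 6.
So x_{293} = x_{0 + ((293-0) mod 6)} = x_5 = 4.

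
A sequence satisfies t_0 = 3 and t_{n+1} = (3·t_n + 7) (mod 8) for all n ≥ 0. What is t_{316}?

We have t_0 = 3; t_1 = 0; t_2 = 7; t_3 = 4; t_4 = 3.
The sequence repeats with period 4.
(316 - 0) mod 4 = 0, so t_{316} = t_0 = 3.

3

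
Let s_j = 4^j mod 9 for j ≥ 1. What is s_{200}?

7

Listing terms: s_1 = 4,  s_2 = 7,  s_3 = 1,  s_4 = 4.
Since s_4 = s_1 = 4, the sequence is periodic with period 3.
So s_{200} = s_{1 + ((200-1) mod 3)} = s_2 = 7.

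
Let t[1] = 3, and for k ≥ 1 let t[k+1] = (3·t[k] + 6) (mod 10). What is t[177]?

Computing terms: t[1] = 3; t[2] = 5; t[3] = 1; t[4] = 9; t[5] = 3.
The sequence repeats with period 4.
So t[177] = t[1 + ((177-1) mod 4)] = t[1] = 3.

3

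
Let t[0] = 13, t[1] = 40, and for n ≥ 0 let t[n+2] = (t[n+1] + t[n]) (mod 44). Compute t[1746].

We have t[0] = 13,  t[1] = 40,  t[2] = 9,  t[3] = 5,  t[4] = 14,  t[5] = 19,  t[6] = 33,  t[7] = 8,  t[8] = 41,  t[9] = 5,  t[10] = 2,  t[11] = 7,  t[12] = 9,  t[13] = 16,  t[14] = 25,  t[15] = 41,  t[16] = 22,  t[17] = 19,  t[18] = 41,  t[19] = 16,  t[20] = 13,  t[21] = 29,  t[22] = 42,  t[23] = 27,  t[24] = 25,  t[25] = 8,  t[26] = 33,  t[27] = 41,  t[28] = 30,  t[29] = 27,  t[30] = 13,  t[31] = 40.
The sequence repeats with period 30.
(1746 - 0) mod 30 = 6, so t[1746] = t[6] = 33.

33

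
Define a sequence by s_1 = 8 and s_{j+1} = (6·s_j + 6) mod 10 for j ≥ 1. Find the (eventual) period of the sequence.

5

Listing terms: s_1 = 8; s_2 = 4; s_3 = 0; s_4 = 6; s_5 = 2; s_6 = 8.
Since s_6 = s_1 = 8, the sequence is periodic with period 5.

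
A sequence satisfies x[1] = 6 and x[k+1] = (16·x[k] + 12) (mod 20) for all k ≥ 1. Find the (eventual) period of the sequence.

5

Computing terms: x[1] = 6; x[2] = 8; x[3] = 0; x[4] = 12; x[5] = 4; x[6] = 16; x[7] = 8.
Since x[7] = x[2] = 8, the sequence is eventually periodic: after a pre-period of length 1 it cycles with period 5.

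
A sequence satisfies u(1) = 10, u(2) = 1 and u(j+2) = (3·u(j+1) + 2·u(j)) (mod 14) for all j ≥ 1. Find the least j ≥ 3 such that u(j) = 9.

3

Listing terms: u(1) = 10; u(2) = 1; u(3) = 9; u(4) = 1; u(5) = 7; u(6) = 9; u(7) = 13; u(8) = 1; u(9) = 1; u(10) = 5; u(11) = 3; u(12) = 5; u(13) = 7; u(14) = 3; u(15) = 9; u(16) = 5; u(17) = 5; u(18) = 11; u(19) = 1; u(20) = 11; u(21) = 7; u(22) = 1; u(23) = 3; u(24) = 11; u(25) = 11; u(26) = 13; u(27) = 5; u(28) = 13; u(29) = 7; u(30) = 5; u(31) = 1; u(32) = 13; u(33) = 13; u(34) = 9; u(35) = 11; u(36) = 9; u(37) = 7; u(38) = 11; u(39) = 5; u(40) = 9; u(41) = 9; u(42) = 3; u(43) = 13; u(44) = 3; u(45) = 7; u(46) = 13; u(47) = 11; u(48) = 3; u(49) = 3; u(50) = 1; u(51) = 9.
Since (u(50), u(51)) = (u(2), u(3)) = (1, 9) (two consecutive terms determine the rest), the sequence is eventually periodic: after a pre-period of length 1 it cycles with period 48.
The value 9 first appears (with j ≥ 3) at u(3).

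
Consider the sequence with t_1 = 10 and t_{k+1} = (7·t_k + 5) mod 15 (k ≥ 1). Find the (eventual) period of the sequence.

We have t_1 = 10,  t_2 = 0,  t_3 = 5,  t_4 = 10.
Since t_4 = t_1 = 10, the sequence is periodic with period 3.

3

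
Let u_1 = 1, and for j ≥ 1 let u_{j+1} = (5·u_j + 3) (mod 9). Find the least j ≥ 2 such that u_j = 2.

4

Computing terms: u_1 = 1, u_2 = 8, u_3 = 7, u_4 = 2, u_5 = 4, u_6 = 5, u_7 = 1.
The sequence repeats with period 6.
The value 2 first appears (with j ≥ 2) at u_4.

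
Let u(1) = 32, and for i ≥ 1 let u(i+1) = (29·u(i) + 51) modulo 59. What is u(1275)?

Computing terms: u(1) = 32, u(2) = 35, u(3) = 4, u(4) = 49, u(5) = 56, u(6) = 23, u(7) = 10, u(8) = 46, u(9) = 28, u(10) = 37, u(11) = 3, u(12) = 20, u(13) = 41, u(14) = 1, u(15) = 21, u(16) = 11, u(17) = 16, u(18) = 43, u(19) = 0, u(20) = 51, u(21) = 55, u(22) = 53, u(23) = 54, u(24) = 24, u(25) = 39, u(26) = 2, u(27) = 50, u(28) = 26, u(29) = 38, u(30) = 32.
The sequence repeats with period 29.
(1275 - 1) mod 29 = 27, so u(1275) = u(28) = 26.

26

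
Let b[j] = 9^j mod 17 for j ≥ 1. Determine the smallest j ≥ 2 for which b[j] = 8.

We have b[1] = 9, b[2] = 13, b[3] = 15, b[4] = 16, b[5] = 8, b[6] = 4, b[7] = 2, b[8] = 1, b[9] = 9.
Since b[9] = b[1] = 9, the sequence is periodic with period 8.
The value 8 first appears (with j ≥ 2) at b[5].

5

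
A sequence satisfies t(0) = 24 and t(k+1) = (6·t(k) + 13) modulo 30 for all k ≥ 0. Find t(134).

Computing terms: t(0) = 24; t(1) = 7; t(2) = 25; t(3) = 13; t(4) = 1; t(5) = 19; t(6) = 7.
Since t(6) = t(1) = 7, the sequence is eventually periodic: after a pre-period of length 1 it cycles with period 5.
For k ≥ 1, t(k) depends only on (k - 1) mod 5. (134 - 1) mod 5 = 3, so t(134) = t(4) = 1.

1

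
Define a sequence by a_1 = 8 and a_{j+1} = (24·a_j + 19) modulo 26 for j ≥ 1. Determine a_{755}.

23

Computing terms: a_1 = 8; a_2 = 3; a_3 = 13; a_4 = 19; a_5 = 7; a_6 = 5; a_7 = 9; a_8 = 1; a_9 = 17; a_{10} = 11; a_{11} = 23; a_{12} = 25; a_{13} = 21; a_{14} = 3.
Since a_{14} = a_2 = 3, the sequence is eventually periodic: after a pre-period of length 1 it cycles with period 12.
For j ≥ 2, a_j depends only on (j - 2) mod 12. (755 - 2) mod 12 = 9, so a_{755} = a_{11} = 23.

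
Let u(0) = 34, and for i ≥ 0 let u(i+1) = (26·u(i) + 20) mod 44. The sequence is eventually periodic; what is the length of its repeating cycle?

Computing terms: u(0) = 34, u(1) = 24, u(2) = 28, u(3) = 0, u(4) = 20, u(5) = 12, u(6) = 24.
Since u(6) = u(1) = 24, the sequence is eventually periodic: after a pre-period of length 1 it cycles with period 5.

5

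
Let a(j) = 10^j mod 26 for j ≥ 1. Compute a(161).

Computing terms: a(1) = 10, a(2) = 22, a(3) = 12, a(4) = 16, a(5) = 4, a(6) = 14, a(7) = 10.
Since a(7) = a(1) = 10, the sequence is periodic with period 6.
(161 - 1) mod 6 = 4, so a(161) = a(5) = 4.

4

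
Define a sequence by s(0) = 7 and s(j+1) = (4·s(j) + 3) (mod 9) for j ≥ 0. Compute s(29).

1

Computing terms: s(0) = 7; s(1) = 4; s(2) = 1; s(3) = 7.
Since s(3) = s(0) = 7, the sequence is periodic with period 3.
So s(29) = s(0 + ((29-0) mod 3)) = s(2) = 1.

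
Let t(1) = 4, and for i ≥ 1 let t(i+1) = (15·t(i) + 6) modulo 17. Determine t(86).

Computing terms: t(1) = 4,  t(2) = 15,  t(3) = 10,  t(4) = 3,  t(5) = 0,  t(6) = 6,  t(7) = 11,  t(8) = 1,  t(9) = 4.
The sequence repeats with period 8.
So t(86) = t(1 + ((86-1) mod 8)) = t(6) = 6.

6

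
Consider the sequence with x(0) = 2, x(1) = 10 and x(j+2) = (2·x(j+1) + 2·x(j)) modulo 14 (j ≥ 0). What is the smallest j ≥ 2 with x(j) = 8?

We have x(0) = 2,  x(1) = 10,  x(2) = 10,  x(3) = 12,  x(4) = 2,  x(5) = 0,  x(6) = 4,  x(7) = 8,  x(8) = 10,  x(9) = 8,  x(10) = 8,  x(11) = 4,  x(12) = 10,  x(13) = 0,  x(14) = 6,  x(15) = 12,  x(16) = 8,  x(17) = 12,  x(18) = 12,  x(19) = 6,  x(20) = 8,  x(21) = 0,  x(22) = 2,  x(23) = 4,  x(24) = 12,  x(25) = 4,  x(26) = 4,  x(27) = 2,  x(28) = 12,  x(29) = 0,  x(30) = 10,  x(31) = 6,  x(32) = 4,  x(33) = 6,  x(34) = 6,  x(35) = 10,  x(36) = 4,  x(37) = 0,  x(38) = 8,  x(39) = 2,  x(40) = 6,  x(41) = 2,  x(42) = 2,  x(43) = 8,  x(44) = 6,  x(45) = 0,  x(46) = 12,  x(47) = 10,  x(48) = 2,  x(49) = 10.
Since (x(48), x(49)) = (x(0), x(1)) = (2, 10) (two consecutive terms determine the rest), the sequence is periodic with period 48.
The value 8 first appears (with j ≥ 2) at x(7).

7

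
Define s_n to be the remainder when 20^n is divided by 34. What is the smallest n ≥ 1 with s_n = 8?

s_0 = 1; s_1 = 20; s_2 = 26; s_3 = 10; s_4 = 30; s_5 = 22; s_6 = 32; s_7 = 28; s_8 = 16; s_9 = 14; s_{10} = 8; s_{11} = 24; s_{12} = 4; s_{13} = 12; s_{14} = 2; s_{15} = 6; s_{16} = 18; s_{17} = 20.
Since s_{17} = s_1 = 20, the sequence is eventually periodic: after a pre-period of length 1 it cycles with period 16.
The value 8 first appears (with n ≥ 1) at s_{10}.

10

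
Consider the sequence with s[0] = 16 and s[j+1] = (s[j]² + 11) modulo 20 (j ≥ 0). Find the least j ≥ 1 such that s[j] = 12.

4

s[0] = 16; s[1] = 7; s[2] = 0; s[3] = 11; s[4] = 12; s[5] = 15; s[6] = 16.
The sequence repeats with period 6.
The value 12 first appears (with j ≥ 1) at s[4].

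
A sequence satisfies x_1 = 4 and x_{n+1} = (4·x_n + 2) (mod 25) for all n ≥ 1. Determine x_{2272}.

18

x_1 = 4,  x_2 = 18,  x_3 = 24,  x_4 = 23,  x_5 = 19,  x_6 = 3,  x_7 = 14,  x_8 = 8,  x_9 = 9,  x_{10} = 13,  x_{11} = 4.
Since x_{11} = x_1 = 4, the sequence is periodic with period 10.
So x_{2272} = x_{1 + ((2272-1) mod 10)} = x_2 = 18.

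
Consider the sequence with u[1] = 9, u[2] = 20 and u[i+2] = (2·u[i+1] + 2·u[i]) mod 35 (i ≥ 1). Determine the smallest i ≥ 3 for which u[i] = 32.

Listing terms: u[1] = 9, u[2] = 20, u[3] = 23, u[4] = 16, u[5] = 8, u[6] = 13, u[7] = 7, u[8] = 5, u[9] = 24, u[10] = 23, u[11] = 24, u[12] = 24, u[13] = 26, u[14] = 30, u[15] = 7, u[16] = 4, u[17] = 22, u[18] = 17, u[19] = 8, u[20] = 15, u[21] = 11, u[22] = 17, u[23] = 21, u[24] = 6, u[25] = 19, u[26] = 15, u[27] = 33, u[28] = 26, u[29] = 13, u[30] = 8, u[31] = 7, u[32] = 30, u[33] = 4, u[34] = 33, u[35] = 4, u[36] = 4, u[37] = 16, u[38] = 5, u[39] = 7, u[40] = 24, u[41] = 27, u[42] = 32, u[43] = 13, u[44] = 20, u[45] = 31, u[46] = 32, u[47] = 21, u[48] = 1, u[49] = 9, u[50] = 20.
Since (u[49], u[50]) = (u[1], u[2]) = (9, 20) (two consecutive terms determine the rest), the sequence is periodic with period 48.
The value 32 first appears (with i ≥ 3) at u[42].

42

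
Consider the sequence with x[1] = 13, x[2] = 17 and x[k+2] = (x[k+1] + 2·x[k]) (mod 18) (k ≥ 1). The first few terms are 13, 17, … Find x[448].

5

x[1] = 13; x[2] = 17; x[3] = 7; x[4] = 5; x[5] = 1; x[6] = 11; x[7] = 13; x[8] = 17.
Since (x[7], x[8]) = (x[1], x[2]) = (13, 17) (two consecutive terms determine the rest), the sequence is periodic with period 6.
So x[448] = x[1 + ((448-1) mod 6)] = x[4] = 5.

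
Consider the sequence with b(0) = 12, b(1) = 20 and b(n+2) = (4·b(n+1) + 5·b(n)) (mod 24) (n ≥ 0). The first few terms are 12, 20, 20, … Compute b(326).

We have b(0) = 12; b(1) = 20; b(2) = 20; b(3) = 12; b(4) = 4; b(5) = 4; b(6) = 12; b(7) = 20.
Since (b(6), b(7)) = (b(0), b(1)) = (12, 20) (two consecutive terms determine the rest), the sequence is periodic with period 6.
(326 - 0) mod 6 = 2, so b(326) = b(2) = 20.

20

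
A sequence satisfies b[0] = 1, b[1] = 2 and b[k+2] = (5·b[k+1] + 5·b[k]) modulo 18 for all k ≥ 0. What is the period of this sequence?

We have b[0] = 1; b[1] = 2; b[2] = 15; b[3] = 13; b[4] = 14; b[5] = 9; b[6] = 7; b[7] = 8; b[8] = 3; b[9] = 1; b[10] = 2.
Since (b[9], b[10]) = (b[0], b[1]) = (1, 2) (two consecutive terms determine the rest), the sequence is periodic with period 9.

9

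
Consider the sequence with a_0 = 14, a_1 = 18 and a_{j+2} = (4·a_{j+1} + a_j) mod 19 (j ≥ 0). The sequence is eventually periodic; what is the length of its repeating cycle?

Listing terms: a_0 = 14, a_1 = 18, a_2 = 10, a_3 = 1, a_4 = 14, a_5 = 0, a_6 = 14, a_7 = 18.
The sequence repeats with period 6.

6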